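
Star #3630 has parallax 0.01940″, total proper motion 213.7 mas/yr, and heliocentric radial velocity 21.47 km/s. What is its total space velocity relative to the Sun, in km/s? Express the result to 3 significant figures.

56.5 km/s

d = 1/p = 1/0.01940″ = 51.546 pc.
μ = 213.7 mas/yr = 0.2137 ″/yr.
v_t = 4.740 μ d = 4.740 × 0.2137 × 51.546 = 52.213 km/s.
v = √(v_r² + v_t²) = √(21.47² + 52.213²) = √3187.16 = 56.455 km/s.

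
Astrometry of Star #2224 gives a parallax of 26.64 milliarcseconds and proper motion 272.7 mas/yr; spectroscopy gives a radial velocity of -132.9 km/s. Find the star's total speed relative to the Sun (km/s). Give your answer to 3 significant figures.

d = 1/p = 1/0.02664″ = 37.538 pc.
μ = 272.7 mas/yr = 0.2727 ″/yr.
v_t = 4.740 μ d = 4.740 × 0.2727 × 37.538 = 48.522 km/s.
v = √(v_r² + v_t²) = √((-132.9)² + 48.522²) = √20016.8 = 141.48 km/s.

141 km/s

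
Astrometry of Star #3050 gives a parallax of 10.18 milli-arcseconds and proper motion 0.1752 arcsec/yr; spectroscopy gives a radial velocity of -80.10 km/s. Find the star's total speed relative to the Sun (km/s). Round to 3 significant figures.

d = 1/p = 1/0.01018″ = 98.232 pc.
v_t = 4.740 μ d = 4.740 × 0.1752 × 98.232 = 81.577 km/s.
v = √(v_r² + v_t²) = √((-80.10)² + 81.577²) = √13070.8 = 114.33 km/s.

114 km/s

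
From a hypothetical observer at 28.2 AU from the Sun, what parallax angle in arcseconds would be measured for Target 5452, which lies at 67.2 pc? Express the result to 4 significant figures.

0.4196 arcsec

p (arcsec) = B (AU) / d (pc).
p = 28.2 / 67.2 = 0.41964 arcsec.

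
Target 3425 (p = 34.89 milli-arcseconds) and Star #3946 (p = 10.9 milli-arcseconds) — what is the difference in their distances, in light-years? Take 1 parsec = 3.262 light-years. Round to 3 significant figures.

206 ly

d_A = 1/0.03489″ = 28.662 pc; d_B = 1/0.01090″ = 91.743 pc.
|d_B − d_A| = |91.743 − 28.662| = 63.081 pc = 63.081 × 3.262 ly = 205.77 ly.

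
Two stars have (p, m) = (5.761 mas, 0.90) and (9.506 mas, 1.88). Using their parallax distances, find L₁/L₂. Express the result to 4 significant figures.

d₁ = 1/p₁ = 1/0.005761″ = 173.58 pc; d₂ = 1/p₂ = 1/0.009506″ = 105.2 pc.
M₁ = m₁ − 5 log₁₀ d₁ + 5 = 0.90 − 11.1975 + 5 = -5.2975.
M₂ = 1.88 − 10.1101 + 5 = -3.2301.
L₁/L₂ = 10^(0.4(M₂ − M₁)) = 10^(0.4 × 2.0674) = 10^0.82696 = 6.7137.

L₁/L₂ = 6.714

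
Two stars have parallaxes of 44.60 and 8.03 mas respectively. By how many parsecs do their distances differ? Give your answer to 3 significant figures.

102 pc

d_A = 1/0.04460″ = 22.422 pc; d_B = 1/0.008030″ = 124.53 pc.
|d_B − d_A| = |124.53 − 22.422| = 102.11 pc.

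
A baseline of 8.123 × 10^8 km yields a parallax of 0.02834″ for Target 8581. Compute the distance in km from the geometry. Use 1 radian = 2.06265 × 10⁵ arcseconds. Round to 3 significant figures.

θ = 0.02834″ = 0.02834/206265 = 1.3740 × 10^-7 rad.
d = B/θ = (8.123 × 10^8) / (1.3740 × 10^-7) = 5.9119 × 10^15 km.

5.91 × 10^15 km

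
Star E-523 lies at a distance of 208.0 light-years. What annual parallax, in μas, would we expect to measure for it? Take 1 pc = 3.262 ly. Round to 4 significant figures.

d = 208.0 ly ÷ 3.262 = 63.765 pc.
p = 1/d = 1/63.765 = 0.015683 arcsec.
= 0.015683 × 10⁶ = 15683 μas.

15680 μas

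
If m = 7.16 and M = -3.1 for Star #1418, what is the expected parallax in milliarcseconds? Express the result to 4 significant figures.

0.8872 mas

m − M = 7.16 − (-3.1) = 10.26.
d = 10^((m−M)/5 + 1) = 10^3.052 = 1127.2 pc.
p = 1/d = 1/1127.2 = 0.00088715 arcsec = 0.88715 mas.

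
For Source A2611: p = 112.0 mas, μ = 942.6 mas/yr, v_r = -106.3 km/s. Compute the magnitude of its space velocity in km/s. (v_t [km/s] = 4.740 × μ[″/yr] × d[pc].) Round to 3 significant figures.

114 km/s

d = 1/p = 1/0.1120″ = 8.9286 pc.
μ = 942.6 mas/yr = 0.9426 ″/yr.
v_t = 4.740 μ d = 4.740 × 0.9426 × 8.9286 = 39.892 km/s.
v = √(v_r² + v_t²) = √((-106.3)² + 39.892²) = √12891.1 = 113.54 km/s.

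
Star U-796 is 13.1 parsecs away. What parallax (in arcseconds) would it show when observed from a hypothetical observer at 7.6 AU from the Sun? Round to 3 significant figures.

0.580 arcsec

p (arcsec) = B (AU) / d (pc).
p = 7.6 / 13.1 = 0.58015 arcsec.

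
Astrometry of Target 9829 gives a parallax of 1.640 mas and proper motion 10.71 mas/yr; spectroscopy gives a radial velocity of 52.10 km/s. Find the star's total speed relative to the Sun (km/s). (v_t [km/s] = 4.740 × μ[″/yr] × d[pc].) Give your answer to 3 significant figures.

60.6 km/s

d = 1/p = 1/0.001640″ = 609.76 pc.
μ = 10.71 mas/yr = 0.01071 ″/yr.
v_t = 4.740 μ d = 4.740 × 0.01071 × 609.76 = 30.955 km/s.
v = √(v_r² + v_t²) = √(52.10² + 30.955²) = √3672.62 = 60.602 km/s.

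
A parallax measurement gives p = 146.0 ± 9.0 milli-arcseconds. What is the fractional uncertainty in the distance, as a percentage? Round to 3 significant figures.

6.16%

For d = 1/p, |σ_d/d| = |σ_p/p|.
σ_p/p = 9.0 / 146.0 = 0.061644 = 6.1644%.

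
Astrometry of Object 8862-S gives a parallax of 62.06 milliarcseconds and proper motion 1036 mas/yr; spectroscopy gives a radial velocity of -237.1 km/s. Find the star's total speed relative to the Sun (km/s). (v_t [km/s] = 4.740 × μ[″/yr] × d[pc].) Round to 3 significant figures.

250 km/s

d = 1/p = 1/0.06206″ = 16.113 pc.
μ = 1036 mas/yr = 1.036 ″/yr.
v_t = 4.740 μ d = 4.740 × 1.036 × 16.113 = 79.125 km/s.
v = √(v_r² + v_t²) = √((-237.1)² + 79.125²) = √62477.2 = 249.95 km/s.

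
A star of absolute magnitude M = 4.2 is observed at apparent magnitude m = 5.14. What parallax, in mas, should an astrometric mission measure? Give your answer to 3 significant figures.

64.9 mas

m − M = 5.14 − 4.2 = 0.94.
d = 10^((m−M)/5 + 1) = 10^1.188 = 15.417 pc.
p = 1/d = 1/15.417 = 0.064863 arcsec = 64.863 mas.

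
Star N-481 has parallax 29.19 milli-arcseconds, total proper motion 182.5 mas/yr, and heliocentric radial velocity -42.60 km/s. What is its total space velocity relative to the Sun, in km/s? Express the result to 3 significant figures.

51.9 km/s

d = 1/p = 1/0.02919″ = 34.258 pc.
μ = 182.5 mas/yr = 0.1825 ″/yr.
v_t = 4.740 μ d = 4.740 × 0.1825 × 34.258 = 29.635 km/s.
v = √(v_r² + v_t²) = √((-42.60)² + 29.635²) = √2692.99 = 51.894 km/s.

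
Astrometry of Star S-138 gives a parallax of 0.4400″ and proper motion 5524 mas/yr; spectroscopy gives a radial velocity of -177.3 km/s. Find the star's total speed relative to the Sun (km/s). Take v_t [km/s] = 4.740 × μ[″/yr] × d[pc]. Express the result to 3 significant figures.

d = 1/p = 1/0.4400″ = 2.2727 pc.
μ = 5524 mas/yr = 5.524 ″/yr.
v_t = 4.740 μ d = 4.740 × 5.524 × 2.2727 = 59.508 km/s.
v = √(v_r² + v_t²) = √((-177.3)² + 59.508²) = √34976.5 = 187.02 km/s.

187 km/s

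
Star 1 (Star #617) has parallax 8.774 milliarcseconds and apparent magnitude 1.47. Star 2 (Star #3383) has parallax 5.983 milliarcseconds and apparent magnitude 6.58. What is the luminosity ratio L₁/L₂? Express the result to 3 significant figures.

L₁/L₂ = 51.5

d₁ = 1/p₁ = 1/0.008774″ = 113.97 pc; d₂ = 1/p₂ = 1/0.005983″ = 167.14 pc.
M₁ = m₁ − 5 log₁₀ d₁ + 5 = 1.47 − 10.2840 + 5 = -3.8140.
M₂ = 6.58 − 11.1154 + 5 = 0.4646.
L₁/L₂ = 10^(0.4(M₂ − M₁)) = 10^(0.4 × 4.2786) = 10^1.71144 = 51.456.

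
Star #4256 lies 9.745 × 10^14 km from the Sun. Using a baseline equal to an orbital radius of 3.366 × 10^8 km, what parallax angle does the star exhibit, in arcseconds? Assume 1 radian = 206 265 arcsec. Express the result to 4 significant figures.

0.07125 arcsec

θ ≈ B/d = (3.366 × 10^8) / (9.745 × 10^14) = 3.4541 × 10^-7 rad.
In arcseconds: 3.4541 × 10^-7 × 206265 = 0.071246″.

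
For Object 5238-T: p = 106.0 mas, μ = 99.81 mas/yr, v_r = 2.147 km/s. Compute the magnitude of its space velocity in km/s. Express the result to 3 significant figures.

d = 1/p = 1/0.1060″ = 9.434 pc.
μ = 99.81 mas/yr = 0.09981 ″/yr.
v_t = 4.740 μ d = 4.740 × 0.09981 × 9.434 = 4.4632 km/s.
v = √(v_r² + v_t²) = √(2.147² + 4.4632²) = √24.5298 = 4.9528 km/s.

4.95 km/s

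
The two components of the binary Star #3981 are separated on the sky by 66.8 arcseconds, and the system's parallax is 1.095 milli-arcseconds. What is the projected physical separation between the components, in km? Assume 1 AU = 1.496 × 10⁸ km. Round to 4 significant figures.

d = 1/p = 1/0.001095″ = 913.24 pc.
At distance d (pc), an angle of θ arcsec spans θ·d AU: s = 66.8 × 913.24 = 61004 AU.
= 61004 × 1.496 × 10⁸ km = 9.1262 × 10^12 km.

9.126 × 10^12 km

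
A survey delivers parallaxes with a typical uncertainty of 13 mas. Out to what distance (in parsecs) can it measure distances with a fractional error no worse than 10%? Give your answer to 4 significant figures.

7.692 pc

σ_d/d = σ_p/p, so the condition is σ_p/p ≤ 0.10, i.e. p ≥ σ_p/0.10.
p_min = 13/0.10 = 130 mas = 0.13 arcsec.
d_max = 1/p_min = 1/0.13 = 7.6923 pc.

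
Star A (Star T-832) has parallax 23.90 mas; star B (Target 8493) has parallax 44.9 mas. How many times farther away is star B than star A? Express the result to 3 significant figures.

0.532

Since d = 1/p, d_B/d_A = p_A/p_B.
= 23.90 / 44.9 = 0.53229.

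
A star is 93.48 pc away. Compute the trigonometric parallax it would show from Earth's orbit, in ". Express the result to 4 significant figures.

p = 1/d = 1/93.48 = 0.010697 arcsec.

0.01070 "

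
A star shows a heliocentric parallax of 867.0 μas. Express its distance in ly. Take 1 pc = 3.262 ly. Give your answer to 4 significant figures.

3762 ly

p = 867.0 μas = 0.0008670 arcsec.
d = 1/p = 1/0.0008670 = 1153.4 pc.
In light-years: 1153.4 × 3.262 = 3762.4 ly.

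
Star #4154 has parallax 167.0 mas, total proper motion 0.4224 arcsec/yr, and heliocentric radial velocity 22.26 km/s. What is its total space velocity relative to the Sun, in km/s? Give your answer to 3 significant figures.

25.3 km/s

d = 1/p = 1/0.1670″ = 5.988 pc.
v_t = 4.740 μ d = 4.740 × 0.4224 × 5.988 = 11.989 km/s.
v = √(v_r² + v_t²) = √(22.26² + 11.989²) = √639.244 = 25.283 km/s.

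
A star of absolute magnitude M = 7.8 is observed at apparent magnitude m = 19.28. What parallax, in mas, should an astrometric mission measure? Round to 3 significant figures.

m − M = 19.28 − 7.8 = 11.48.
d = 10^((m−M)/5 + 1) = 10^3.296 = 1977 pc.
p = 1/d = 1/1977 = 0.00050582 arcsec = 0.50582 mas.

0.506 mas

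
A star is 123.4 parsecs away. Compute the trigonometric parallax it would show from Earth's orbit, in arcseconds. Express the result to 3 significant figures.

p = 1/d = 1/123.4 = 0.0081037 arcsec.

0.00810 arcsec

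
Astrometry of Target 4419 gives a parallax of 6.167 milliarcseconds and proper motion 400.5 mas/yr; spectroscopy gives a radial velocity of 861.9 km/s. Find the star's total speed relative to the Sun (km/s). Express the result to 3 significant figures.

d = 1/p = 1/0.006167″ = 162.15 pc.
μ = 400.5 mas/yr = 0.4005 ″/yr.
v_t = 4.740 μ d = 4.740 × 0.4005 × 162.15 = 307.82 km/s.
v = √(v_r² + v_t²) = √(861.9² + 307.82²) = √837625 = 915.22 km/s.

915 km/s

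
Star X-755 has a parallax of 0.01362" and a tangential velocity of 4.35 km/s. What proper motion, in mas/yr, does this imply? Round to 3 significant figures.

12.5 mas/yr

d = 1/p = 1/0.01362″ = 73.421 pc.
μ = v_t / (4.74 d) = 4.35 / (4.74 × 73.421) = 4.35 / 348.02 = 0.012499 ″/yr = 12.499 mas/yr.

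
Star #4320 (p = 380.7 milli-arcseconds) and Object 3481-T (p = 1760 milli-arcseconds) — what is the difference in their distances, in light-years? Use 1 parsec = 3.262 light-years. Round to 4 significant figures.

6.715 ly

d_A = 1/0.3807″ = 2.6267 pc; d_B = 1/1.760″ = 0.56818 pc.
|d_B − d_A| = |0.56818 − 2.6267| = 2.0585 pc = 2.0585 × 3.262 ly = 6.7148 ly.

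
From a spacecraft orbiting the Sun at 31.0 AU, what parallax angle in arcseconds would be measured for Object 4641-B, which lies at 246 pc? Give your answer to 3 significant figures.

p (arcsec) = B (AU) / d (pc).
p = 31.0 / 246 = 0.12602 arcsec.

0.126 arcsec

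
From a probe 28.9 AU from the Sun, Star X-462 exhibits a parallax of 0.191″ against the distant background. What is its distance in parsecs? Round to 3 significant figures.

With baseline B (in AU) and parallax p (in arcsec), d = B/p parsecs.
d = 28.9 / 0.191 = 151.31 pc.

151 pc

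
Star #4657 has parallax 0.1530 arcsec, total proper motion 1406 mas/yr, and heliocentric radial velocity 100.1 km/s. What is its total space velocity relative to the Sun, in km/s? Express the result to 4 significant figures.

109.2 km/s

d = 1/p = 1/0.1530″ = 6.5359 pc.
μ = 1406 mas/yr = 1.406 ″/yr.
v_t = 4.740 μ d = 4.740 × 1.406 × 6.5359 = 43.558 km/s.
v = √(v_r² + v_t²) = √(100.1² + 43.558²) = √11917.3 = 109.17 km/s.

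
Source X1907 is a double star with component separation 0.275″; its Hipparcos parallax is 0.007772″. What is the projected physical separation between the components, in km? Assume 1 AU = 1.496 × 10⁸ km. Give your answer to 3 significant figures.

5.29 × 10^9 km

d = 1/p = 1/0.007772″ = 128.67 pc.
At distance d (pc), an angle of θ arcsec spans θ·d AU: s = 0.275 × 128.67 = 35.384 AU.
= 35.384 × 1.496 × 10⁸ km = 5.2934 × 10^9 km.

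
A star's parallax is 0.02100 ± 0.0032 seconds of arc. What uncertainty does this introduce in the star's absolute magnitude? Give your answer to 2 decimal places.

σ_M = 0.33 mag

M = m − 5 log₁₀ d + 5 = m + 5 log₁₀ p + 5, so ∂M/∂p = 5/(p ln 10).
σ_M = (5/ln 10) · (σ_p/p) = 2.1715 × 0.0032/0.02100 = 2.1715 × 0.15238 = 0.33089.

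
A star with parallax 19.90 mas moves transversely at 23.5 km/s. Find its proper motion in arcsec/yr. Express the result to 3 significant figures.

d = 1/p = 1/0.01990″ = 50.251 pc.
μ = v_t / (4.74 d) = 23.5 / (4.74 × 50.251) = 23.5 / 238.19 = 0.098661 ″/yr.

0.0987 arcsec/yr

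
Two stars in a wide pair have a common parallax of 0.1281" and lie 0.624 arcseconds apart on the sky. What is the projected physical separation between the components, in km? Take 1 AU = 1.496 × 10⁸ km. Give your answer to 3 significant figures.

d = 1/p = 1/0.1281″ = 7.8064 pc.
At distance d (pc), an angle of θ arcsec spans θ·d AU: s = 0.624 × 7.8064 = 4.8712 AU.
= 4.8712 × 1.496 × 10⁸ km = 7.2873 × 10^8 km.

7.29 × 10^8 km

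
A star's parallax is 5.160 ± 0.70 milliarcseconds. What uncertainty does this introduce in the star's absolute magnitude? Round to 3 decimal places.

σ_M = 0.295 mag

M = m − 5 log₁₀ d + 5 = m + 5 log₁₀ p + 5, so ∂M/∂p = 5/(p ln 10).
σ_M = (5/ln 10) · (σ_p/p) = 2.1715 × 0.70/5.160 = 2.1715 × 0.13566 = 0.29459.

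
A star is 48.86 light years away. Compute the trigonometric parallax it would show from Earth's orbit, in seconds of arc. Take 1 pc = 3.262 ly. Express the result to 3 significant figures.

0.0668 arcsec

d = 48.86 ly ÷ 3.262 = 14.979 pc.
p = 1/d = 1/14.979 = 0.06676 arcsec.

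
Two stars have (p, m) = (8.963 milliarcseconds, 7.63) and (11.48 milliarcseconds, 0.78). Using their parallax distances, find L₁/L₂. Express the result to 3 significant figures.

d₁ = 1/p₁ = 1/0.008963″ = 111.57 pc; d₂ = 1/p₂ = 1/0.01148″ = 87.108 pc.
M₁ = m₁ − 5 log₁₀ d₁ + 5 = 7.63 − 10.2377 + 5 = 2.3923.
M₂ = 0.78 − 9.7003 + 5 = -3.9203.
L₁/L₂ = 10^(0.4(M₂ − M₁)) = 10^(0.4 × (-6.3126)) = 10^(-2.52504) = 0.0029851.

L₁/L₂ = 0.00299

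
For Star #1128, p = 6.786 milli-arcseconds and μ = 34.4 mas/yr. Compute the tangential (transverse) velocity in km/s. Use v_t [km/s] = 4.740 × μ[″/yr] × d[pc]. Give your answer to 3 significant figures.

d = 1/p = 1/0.006786″ = 147.36 pc.
μ = 34.4 mas/yr = 0.0344 ″/yr.
v_t = 4.74 × μ × d = 4.74 × 0.0344 × 147.36 = 24.028 km/s.

24.0 km/s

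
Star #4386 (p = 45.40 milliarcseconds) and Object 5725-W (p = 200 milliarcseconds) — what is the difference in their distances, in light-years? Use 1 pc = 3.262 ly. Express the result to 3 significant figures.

d_A = 1/0.04540″ = 22.026 pc; d_B = 1/0.2000″ = 5 pc.
|d_B − d_A| = |5 − 22.026| = 17.026 pc = 17.026 × 3.262 ly = 55.539 ly.

55.5 ly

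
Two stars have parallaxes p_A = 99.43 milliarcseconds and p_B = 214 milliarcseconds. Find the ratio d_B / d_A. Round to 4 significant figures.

Since d = 1/p, d_B/d_A = p_A/p_B.
= 99.43 / 214 = 0.46463.

0.4646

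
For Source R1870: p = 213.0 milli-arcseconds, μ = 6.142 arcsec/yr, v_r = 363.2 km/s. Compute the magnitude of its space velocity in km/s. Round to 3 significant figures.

388 km/s

d = 1/p = 1/0.2130″ = 4.6948 pc.
v_t = 4.740 μ d = 4.740 × 6.142 × 4.6948 = 136.68 km/s.
v = √(v_r² + v_t²) = √(363.2² + 136.68²) = √150596 = 388.07 km/s.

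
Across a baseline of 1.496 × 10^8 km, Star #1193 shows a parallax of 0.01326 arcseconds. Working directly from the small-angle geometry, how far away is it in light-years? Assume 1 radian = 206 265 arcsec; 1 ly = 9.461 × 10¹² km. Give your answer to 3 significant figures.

246 ly

θ = 0.01326″ = 0.01326/206265 = 6.4286 × 10^-8 rad.
d = B/θ = (1.496 × 10^8) / (6.4286 × 10^-8) = 2.3271 × 10^15 km = (2.3271 × 10^15) / (9.461 × 10^12) ly = 245.97 ly.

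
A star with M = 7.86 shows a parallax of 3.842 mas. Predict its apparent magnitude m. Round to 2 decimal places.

d = 1/p = 1/0.003842″ = 260.28 pc.
m − M = 5 log₁₀ d − 5 = 5 log₁₀(260.28) − 5 = 12.0772 − 5 = 7.0772.
m = M + (m − M) = 7.86 + 7.0772 = 14.94.

m = 14.94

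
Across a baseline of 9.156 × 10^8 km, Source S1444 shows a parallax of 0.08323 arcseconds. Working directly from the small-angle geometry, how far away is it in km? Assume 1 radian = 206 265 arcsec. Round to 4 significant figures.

2.269 × 10^15 km

θ = 0.08323″ = 0.08323/206265 = 4.0351 × 10^-7 rad.
d = B/θ = (9.156 × 10^8) / (4.0351 × 10^-7) = 2.2691 × 10^15 km.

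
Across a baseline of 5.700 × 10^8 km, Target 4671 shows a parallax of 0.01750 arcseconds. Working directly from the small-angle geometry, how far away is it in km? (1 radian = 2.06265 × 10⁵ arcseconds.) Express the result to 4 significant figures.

6.718 × 10^15 km

θ = 0.01750″ = 0.01750/206265 = 8.4842 × 10^-8 rad.
d = B/θ = (5.700 × 10^8) / (8.4842 × 10^-8) = 6.7184 × 10^15 km.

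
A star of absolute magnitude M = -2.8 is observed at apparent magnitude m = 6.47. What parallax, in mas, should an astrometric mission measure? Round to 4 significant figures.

1.400 mas

m − M = 6.47 − (-2.8) = 9.27.
d = 10^((m−M)/5 + 1) = 10^2.854 = 714.5 pc.
p = 1/d = 1/714.5 = 0.0013996 arcsec = 1.3996 mas.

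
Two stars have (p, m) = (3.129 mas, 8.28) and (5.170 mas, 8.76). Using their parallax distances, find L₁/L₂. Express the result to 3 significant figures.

d₁ = 1/p₁ = 1/0.003129″ = 319.59 pc; d₂ = 1/p₂ = 1/0.005170″ = 193.42 pc.
M₁ = m₁ − 5 log₁₀ d₁ + 5 = 8.28 − 12.5230 + 5 = 0.7570.
M₂ = 8.76 − 11.4325 + 5 = 2.3275.
L₁/L₂ = 10^(0.4(M₂ − M₁)) = 10^(0.4 × 1.5705) = 10^0.62820 = 4.2482.

L₁/L₂ = 4.25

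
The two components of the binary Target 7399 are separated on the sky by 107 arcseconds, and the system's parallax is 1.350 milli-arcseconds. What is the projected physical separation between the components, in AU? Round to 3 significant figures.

79300 AU

d = 1/p = 1/0.001350″ = 740.74 pc.
At distance d (pc), an angle of θ arcsec spans θ·d AU: s = 107 × 740.74 = 79259 AU.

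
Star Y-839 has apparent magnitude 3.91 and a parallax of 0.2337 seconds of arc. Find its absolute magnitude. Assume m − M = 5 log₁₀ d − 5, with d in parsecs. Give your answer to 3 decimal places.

M = 5.753

d = 1/p = 1/0.2337″ = 4.279 pc.
m − M = 5 log₁₀(4.279) − 5 = 3.1567 − 5 = -1.8433.
M = m − (m − M) = 3.91 − (-1.8433) = 5.753.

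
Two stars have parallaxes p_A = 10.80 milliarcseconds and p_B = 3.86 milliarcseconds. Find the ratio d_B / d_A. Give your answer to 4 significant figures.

Since d = 1/p, d_B/d_A = p_A/p_B.
= 10.80 / 3.86 = 2.7979.

2.798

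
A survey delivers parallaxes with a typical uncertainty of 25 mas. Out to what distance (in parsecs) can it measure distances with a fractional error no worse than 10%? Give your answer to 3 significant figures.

4.00 pc

σ_d/d = σ_p/p, so the condition is σ_p/p ≤ 0.10, i.e. p ≥ σ_p/0.10.
p_min = 25/0.10 = 250 mas = 0.25 arcsec.
d_max = 1/p_min = 1/0.25 = 4 pc.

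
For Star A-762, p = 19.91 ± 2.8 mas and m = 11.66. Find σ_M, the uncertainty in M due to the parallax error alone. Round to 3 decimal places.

M = m − 5 log₁₀ d + 5 = m + 5 log₁₀ p + 5, so ∂M/∂p = 5/(p ln 10).
σ_M = (5/ln 10) · (σ_p/p) = 2.1715 × 2.8/19.91 = 2.1715 × 0.14063 = 0.30538.

σ_M = 0.305 mag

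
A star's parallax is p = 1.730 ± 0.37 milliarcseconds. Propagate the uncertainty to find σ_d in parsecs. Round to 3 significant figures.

124 pc

d = 1/p, so σ_d = σ_p / p².
σ_d = 0.000370 / (0.001730)² = 0.000370 / 0.0000029929 = 123.63 pc.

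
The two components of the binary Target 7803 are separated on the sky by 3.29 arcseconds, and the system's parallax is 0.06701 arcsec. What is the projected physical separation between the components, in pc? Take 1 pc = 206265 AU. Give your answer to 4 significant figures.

d = 1/p = 1/0.06701″ = 14.923 pc.
At distance d (pc), an angle of θ arcsec spans θ·d AU: s = 3.29 × 14.923 = 49.097 AU.
= 49.097 / 206265 = 0.00023803 pc.

0.0002380 pc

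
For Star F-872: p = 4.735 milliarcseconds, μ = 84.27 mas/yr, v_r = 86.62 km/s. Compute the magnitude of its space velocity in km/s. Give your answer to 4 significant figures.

120.9 km/s

d = 1/p = 1/0.004735″ = 211.19 pc.
μ = 84.27 mas/yr = 0.08427 ″/yr.
v_t = 4.740 μ d = 4.740 × 0.08427 × 211.19 = 84.358 km/s.
v = √(v_r² + v_t²) = √(86.62² + 84.358²) = √14619.3 = 120.91 km/s.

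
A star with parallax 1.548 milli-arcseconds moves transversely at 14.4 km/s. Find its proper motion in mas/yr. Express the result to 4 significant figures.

4.703 mas/yr

d = 1/p = 1/0.001548″ = 645.99 pc.
μ = v_t / (4.74 d) = 14.4 / (4.74 × 645.99) = 14.4 / 3062 = 0.0047028 ″/yr = 4.7028 mas/yr.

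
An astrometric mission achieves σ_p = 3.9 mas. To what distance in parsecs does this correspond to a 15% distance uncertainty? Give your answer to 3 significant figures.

σ_d/d = σ_p/p, so the condition is σ_p/p ≤ 0.15, i.e. p ≥ σ_p/0.15.
p_min = 3.9/0.15 = 26 mas = 0.026 arcsec.
d_max = 1/p_min = 1/0.026 = 38.462 pc.

38.5 pc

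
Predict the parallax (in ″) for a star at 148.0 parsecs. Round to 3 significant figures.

p = 1/d = 1/148 = 0.0067568 arcsec.

0.00676 ″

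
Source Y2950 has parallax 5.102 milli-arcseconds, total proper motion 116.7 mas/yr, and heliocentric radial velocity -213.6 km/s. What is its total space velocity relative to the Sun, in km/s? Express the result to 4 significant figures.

d = 1/p = 1/0.005102″ = 196 pc.
μ = 116.7 mas/yr = 0.1167 ″/yr.
v_t = 4.740 μ d = 4.740 × 0.1167 × 196 = 108.42 km/s.
v = √(v_r² + v_t²) = √((-213.6)² + 108.42²) = √57379.9 = 239.54 km/s.

239.5 km/s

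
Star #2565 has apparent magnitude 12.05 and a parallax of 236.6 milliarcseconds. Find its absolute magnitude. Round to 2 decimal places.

d = 1/p = 1/0.2366″ = 4.2265 pc.
m − M = 5 log₁₀(4.2265) − 5 = 3.1299 − 5 = -1.8701.
M = m − (m − M) = 12.05 − (-1.8701) = 13.92.

M = 13.92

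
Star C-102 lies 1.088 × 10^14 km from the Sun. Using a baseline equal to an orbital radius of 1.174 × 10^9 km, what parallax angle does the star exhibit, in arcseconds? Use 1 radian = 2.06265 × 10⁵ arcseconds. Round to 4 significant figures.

2.226 arcsec

θ ≈ B/d = (1.174 × 10^9) / (1.088 × 10^14) = 1.0790 × 10^-5 rad.
In arcseconds: 1.0790 × 10^-5 × 206265 = 2.2256″.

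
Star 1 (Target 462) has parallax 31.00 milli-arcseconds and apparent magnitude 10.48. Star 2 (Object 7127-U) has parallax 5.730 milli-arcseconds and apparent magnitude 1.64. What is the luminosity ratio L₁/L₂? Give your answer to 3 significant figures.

L₁/L₂ = 9.94 × 10^-6

d₁ = 1/p₁ = 1/0.03100″ = 32.258 pc; d₂ = 1/p₂ = 1/0.005730″ = 174.52 pc.
M₁ = m₁ − 5 log₁₀ d₁ + 5 = 10.48 − 7.5432 + 5 = 7.9368.
M₂ = 1.64 − 11.2092 + 5 = -4.5692.
L₁/L₂ = 10^(0.4(M₂ − M₁)) = 10^(0.4 × (-12.5060)) = 10^(-5.00240) = 0.0000099449.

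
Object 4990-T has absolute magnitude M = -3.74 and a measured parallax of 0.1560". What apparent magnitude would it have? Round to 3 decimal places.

d = 1/p = 1/0.1560″ = 6.4103 pc.
m − M = 5 log₁₀ d − 5 = 5 log₁₀(6.4103) − 5 = 4.0344 − 5 = -0.9656.
m = M + (m − M) = -3.74 + (-0.9656) = -4.706.

m = -4.706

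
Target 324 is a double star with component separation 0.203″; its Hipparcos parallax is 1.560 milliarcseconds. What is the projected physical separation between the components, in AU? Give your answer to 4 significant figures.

d = 1/p = 1/0.001560″ = 641.03 pc.
At distance d (pc), an angle of θ arcsec spans θ·d AU: s = 0.203 × 641.03 = 130.13 AU.

130.1 AU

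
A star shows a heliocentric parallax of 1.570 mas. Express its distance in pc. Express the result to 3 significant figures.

637 pc

p = 1.570 mas = 0.001570 arcsec.
d = 1/p = 1/0.001570 = 636.94 pc.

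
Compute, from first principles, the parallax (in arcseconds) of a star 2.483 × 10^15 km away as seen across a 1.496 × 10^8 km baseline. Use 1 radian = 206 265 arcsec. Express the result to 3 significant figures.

θ ≈ B/d = (1.496 × 10^8) / (2.483 × 10^15) = 6.0250 × 10^-8 rad.
In arcseconds: 6.0250 × 10^-8 × 206265 = 0.012427″.

0.0124 arcsec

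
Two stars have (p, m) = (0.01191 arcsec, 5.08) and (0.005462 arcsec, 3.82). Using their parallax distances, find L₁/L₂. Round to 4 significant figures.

L₁/L₂ = 0.06590

d₁ = 1/p₁ = 1/0.01191″ = 83.963 pc; d₂ = 1/p₂ = 1/0.005462″ = 183.08 pc.
M₁ = m₁ − 5 log₁₀ d₁ + 5 = 5.08 − 9.6204 + 5 = 0.4596.
M₂ = 3.82 − 11.3132 + 5 = -2.4932.
L₁/L₂ = 10^(0.4(M₂ − M₁)) = 10^(0.4 × (-2.9528)) = 10^(-1.18112) = 0.065899.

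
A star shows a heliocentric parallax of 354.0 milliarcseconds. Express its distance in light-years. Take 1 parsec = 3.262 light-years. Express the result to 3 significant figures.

9.21 light years

p = 354.0 milliarcseconds = 0.3540 arcsec.
d = 1/p = 1/0.3540 = 2.8249 pc.
In light-years: 2.8249 × 3.262 = 9.2148 ly.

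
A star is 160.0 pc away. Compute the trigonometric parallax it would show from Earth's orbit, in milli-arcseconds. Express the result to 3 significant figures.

6.25 mas

p = 1/d = 1/160 = 0.00625 arcsec.
= 0.00625 × 1000 = 6.25 mas.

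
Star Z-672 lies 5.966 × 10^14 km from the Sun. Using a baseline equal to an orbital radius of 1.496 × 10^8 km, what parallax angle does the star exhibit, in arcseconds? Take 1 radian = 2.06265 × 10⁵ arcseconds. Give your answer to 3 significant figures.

θ ≈ B/d = (1.496 × 10^8) / (5.966 × 10^14) = 2.5075 × 10^-7 rad.
In arcseconds: 2.5075 × 10^-7 × 206265 = 0.051721″.

0.0517 arcsec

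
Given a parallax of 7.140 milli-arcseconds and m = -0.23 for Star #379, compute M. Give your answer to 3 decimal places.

d = 1/p = 1/0.007140″ = 140.06 pc.
m − M = 5 log₁₀(140.06) − 5 = 10.7316 − 5 = 5.7316.
M = m − (m − M) = -0.23 − 5.7316 = -5.962.

M = -5.962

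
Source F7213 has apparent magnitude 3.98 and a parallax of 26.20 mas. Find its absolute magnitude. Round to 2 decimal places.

d = 1/p = 1/0.02620″ = 38.168 pc.
m − M = 5 log₁₀(38.168) − 5 = 7.9085 − 5 = 2.9085.
M = m − (m − M) = 3.98 − 2.9085 = 1.07.

M = 1.07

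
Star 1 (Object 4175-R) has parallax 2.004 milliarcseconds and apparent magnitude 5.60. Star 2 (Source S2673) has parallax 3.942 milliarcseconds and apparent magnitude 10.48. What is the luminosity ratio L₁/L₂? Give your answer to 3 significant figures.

d₁ = 1/p₁ = 1/0.002004″ = 499 pc; d₂ = 1/p₂ = 1/0.003942″ = 253.68 pc.
M₁ = m₁ − 5 log₁₀ d₁ + 5 = 5.60 − 13.4905 + 5 = -2.8905.
M₂ = 10.48 − 12.0214 + 5 = 3.4586.
L₁/L₂ = 10^(0.4(M₂ − M₁)) = 10^(0.4 × 6.3491) = 10^2.53964 = 346.45.

L₁/L₂ = 346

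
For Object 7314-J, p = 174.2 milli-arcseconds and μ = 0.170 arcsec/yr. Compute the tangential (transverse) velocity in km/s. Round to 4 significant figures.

4.626 km/s

d = 1/p = 1/0.1742″ = 5.7405 pc.
v_t = 4.74 × μ × d = 4.74 × 0.170 × 5.7405 = 4.6257 km/s.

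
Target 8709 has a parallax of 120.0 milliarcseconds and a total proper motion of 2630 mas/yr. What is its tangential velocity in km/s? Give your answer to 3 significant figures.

d = 1/p = 1/0.1200″ = 8.3333 pc.
μ = 2630 mas/yr = 2.63 ″/yr.
v_t = 4.74 × μ × d = 4.74 × 2.63 × 8.3333 = 103.88 km/s.

104 km/s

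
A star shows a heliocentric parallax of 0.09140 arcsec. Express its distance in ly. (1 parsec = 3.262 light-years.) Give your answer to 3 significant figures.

d = 1/p = 1/0.09140 = 10.941 pc.
In light-years: 10.941 × 3.262 = 35.69 ly.

35.7 ly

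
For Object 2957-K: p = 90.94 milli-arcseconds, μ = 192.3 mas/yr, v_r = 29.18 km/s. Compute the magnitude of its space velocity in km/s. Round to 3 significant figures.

30.9 km/s

d = 1/p = 1/0.09094″ = 10.996 pc.
μ = 192.3 mas/yr = 0.1923 ″/yr.
v_t = 4.740 μ d = 4.740 × 0.1923 × 10.996 = 10.023 km/s.
v = √(v_r² + v_t²) = √(29.18² + 10.023²) = √951.933 = 30.853 km/s.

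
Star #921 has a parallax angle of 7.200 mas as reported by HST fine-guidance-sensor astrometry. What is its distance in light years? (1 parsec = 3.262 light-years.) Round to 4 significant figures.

p = 7.200 mas = 0.007200 arcsec.
d = 1/p = 1/0.007200 = 138.89 pc.
In light-years: 138.89 × 3.262 = 453.06 ly.

453.1 light years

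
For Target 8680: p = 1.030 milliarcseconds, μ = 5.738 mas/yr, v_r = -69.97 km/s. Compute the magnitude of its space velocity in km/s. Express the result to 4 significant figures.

74.79 km/s

d = 1/p = 1/0.001030″ = 970.87 pc.
μ = 5.738 mas/yr = 0.005738 ″/yr.
v_t = 4.740 μ d = 4.740 × 0.005738 × 970.87 = 26.406 km/s.
v = √(v_r² + v_t²) = √((-69.97)² + 26.406²) = √5593.08 = 74.787 km/s.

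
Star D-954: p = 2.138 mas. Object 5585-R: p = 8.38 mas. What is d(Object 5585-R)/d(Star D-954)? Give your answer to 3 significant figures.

Since d = 1/p, d_B/d_A = p_A/p_B.
= 2.138 / 8.38 = 0.25513.

0.255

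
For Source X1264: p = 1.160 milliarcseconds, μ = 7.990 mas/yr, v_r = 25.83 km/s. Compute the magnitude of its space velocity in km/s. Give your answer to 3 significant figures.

d = 1/p = 1/0.001160″ = 862.07 pc.
μ = 7.990 mas/yr = 0.007990 ″/yr.
v_t = 4.740 μ d = 4.740 × 0.007990 × 862.07 = 32.649 km/s.
v = √(v_r² + v_t²) = √(25.83² + 32.649²) = √1733.15 = 41.631 km/s.

41.6 km/s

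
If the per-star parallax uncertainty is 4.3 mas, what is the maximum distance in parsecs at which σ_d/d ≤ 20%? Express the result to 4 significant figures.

σ_d/d = σ_p/p, so the condition is σ_p/p ≤ 0.20, i.e. p ≥ σ_p/0.20.
p_min = 4.3/0.20 = 21.5 mas = 0.0215 arcsec.
d_max = 1/p_min = 1/0.0215 = 46.512 pc.

46.51 pc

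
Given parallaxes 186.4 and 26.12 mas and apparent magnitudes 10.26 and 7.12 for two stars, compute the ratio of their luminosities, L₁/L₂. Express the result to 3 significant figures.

d₁ = 1/p₁ = 1/0.1864″ = 5.3648 pc; d₂ = 1/p₂ = 1/0.02612″ = 38.285 pc.
M₁ = m₁ − 5 log₁₀ d₁ + 5 = 10.26 − 3.6478 + 5 = 11.6122.
M₂ = 7.12 − 7.9151 + 5 = 4.2049.
L₁/L₂ = 10^(0.4(M₂ − M₁)) = 10^(0.4 × (-7.4073)) = 10^(-2.96292) = 0.0010891.

L₁/L₂ = 0.00109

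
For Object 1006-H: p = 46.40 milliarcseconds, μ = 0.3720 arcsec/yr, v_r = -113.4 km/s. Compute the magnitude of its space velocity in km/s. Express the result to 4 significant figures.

119.6 km/s

d = 1/p = 1/0.04640″ = 21.552 pc.
v_t = 4.740 μ d = 4.740 × 0.3720 × 21.552 = 38.002 km/s.
v = √(v_r² + v_t²) = √((-113.4)² + 38.002²) = √14303.7 = 119.6 km/s.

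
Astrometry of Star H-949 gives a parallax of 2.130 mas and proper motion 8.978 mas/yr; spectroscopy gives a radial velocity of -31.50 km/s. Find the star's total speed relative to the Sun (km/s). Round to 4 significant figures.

d = 1/p = 1/0.002130″ = 469.48 pc.
μ = 8.978 mas/yr = 0.008978 ″/yr.
v_t = 4.740 μ d = 4.740 × 0.008978 × 469.48 = 19.979 km/s.
v = √(v_r² + v_t²) = √((-31.50)² + 19.979²) = √1391.41 = 37.302 km/s.

37.30 km/s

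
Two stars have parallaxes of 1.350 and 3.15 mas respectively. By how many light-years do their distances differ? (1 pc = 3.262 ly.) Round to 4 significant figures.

1381 ly

d_A = 1/0.001350″ = 740.74 pc; d_B = 1/0.003150″ = 317.46 pc.
|d_B − d_A| = |317.46 − 740.74| = 423.28 pc = 423.28 × 3.262 ly = 1380.7 ly.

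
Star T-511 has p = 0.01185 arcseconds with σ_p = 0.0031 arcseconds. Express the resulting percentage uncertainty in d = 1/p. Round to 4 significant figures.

26.16%

For d = 1/p, |σ_d/d| = |σ_p/p|.
σ_p/p = 0.0031 / 0.01185 = 0.2616 = 26.16%.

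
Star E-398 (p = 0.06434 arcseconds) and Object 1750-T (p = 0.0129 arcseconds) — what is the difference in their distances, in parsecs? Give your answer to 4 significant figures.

d_A = 1/0.06434″ = 15.542 pc; d_B = 1/0.01290″ = 77.519 pc.
|d_B − d_A| = |77.519 − 15.542| = 61.977 pc.

61.98 pc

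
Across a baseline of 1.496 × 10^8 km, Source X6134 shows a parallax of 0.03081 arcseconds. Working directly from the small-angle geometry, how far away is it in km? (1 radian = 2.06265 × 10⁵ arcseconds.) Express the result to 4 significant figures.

1.002 × 10^15 km

θ = 0.03081″ = 0.03081/206265 = 1.4937 × 10^-7 rad.
d = B/θ = (1.496 × 10^8) / (1.4937 × 10^-7) = 1.0015 × 10^15 km.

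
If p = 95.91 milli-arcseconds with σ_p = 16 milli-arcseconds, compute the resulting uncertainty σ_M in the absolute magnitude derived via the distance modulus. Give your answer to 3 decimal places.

M = m − 5 log₁₀ d + 5 = m + 5 log₁₀ p + 5, so ∂M/∂p = 5/(p ln 10).
σ_M = (5/ln 10) · (σ_p/p) = 2.1715 × 16/95.91 = 2.1715 × 0.16682 = 0.36225.

σ_M = 0.362 mag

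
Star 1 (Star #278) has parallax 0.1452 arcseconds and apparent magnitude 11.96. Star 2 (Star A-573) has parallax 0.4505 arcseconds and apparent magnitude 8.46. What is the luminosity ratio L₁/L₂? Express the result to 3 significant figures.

d₁ = 1/p₁ = 1/0.1452″ = 6.8871 pc; d₂ = 1/p₂ = 1/0.4505″ = 2.2198 pc.
M₁ = m₁ − 5 log₁₀ d₁ + 5 = 11.96 − 4.1902 + 5 = 12.7698.
M₂ = 8.46 − 1.7316 + 5 = 11.7284.
L₁/L₂ = 10^(0.4(M₂ − M₁)) = 10^(0.4 × (-1.0414)) = 10^(-0.41656) = 0.38321.

L₁/L₂ = 0.383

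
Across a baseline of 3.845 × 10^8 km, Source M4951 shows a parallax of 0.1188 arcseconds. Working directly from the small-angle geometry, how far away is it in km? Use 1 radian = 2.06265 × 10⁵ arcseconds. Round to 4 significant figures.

θ = 0.1188″ = 0.1188/206265 = 5.7596 × 10^-7 rad.
d = B/θ = (3.845 × 10^8) / (5.7596 × 10^-7) = 6.6758 × 10^14 km.

6.676 × 10^14 km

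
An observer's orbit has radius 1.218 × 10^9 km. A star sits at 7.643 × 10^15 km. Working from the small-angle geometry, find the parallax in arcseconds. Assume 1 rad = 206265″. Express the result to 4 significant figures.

0.03287 arcsec

θ ≈ B/d = (1.218 × 10^9) / (7.643 × 10^15) = 1.5936 × 10^-7 rad.
In arcseconds: 1.5936 × 10^-7 × 206265 = 0.03287″.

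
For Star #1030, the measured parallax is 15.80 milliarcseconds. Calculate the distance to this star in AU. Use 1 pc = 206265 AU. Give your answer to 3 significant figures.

p = 15.80 milliarcseconds = 0.01580 arcsec.
d = 1/p = 1/0.01580 = 63.291 pc.
In AU: 63.291 × 206265 = 1.3055 × 10^7 AU.

1.31 × 10^7 AU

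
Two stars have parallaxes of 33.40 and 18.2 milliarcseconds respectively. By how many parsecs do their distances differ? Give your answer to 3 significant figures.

d_A = 1/0.03340″ = 29.94 pc; d_B = 1/0.01820″ = 54.945 pc.
|d_B − d_A| = |54.945 − 29.94| = 25.005 pc.

25.0 pc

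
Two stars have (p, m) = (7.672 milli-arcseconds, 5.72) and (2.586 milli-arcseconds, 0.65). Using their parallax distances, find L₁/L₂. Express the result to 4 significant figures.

L₁/L₂ = 0.001065

d₁ = 1/p₁ = 1/0.007672″ = 130.34 pc; d₂ = 1/p₂ = 1/0.002586″ = 386.7 pc.
M₁ = m₁ − 5 log₁₀ d₁ + 5 = 5.72 − 10.5754 + 5 = 0.1446.
M₂ = 0.65 − 12.9369 + 5 = -7.2869.
L₁/L₂ = 10^(0.4(M₂ − M₁)) = 10^(0.4 × (-7.4315)) = 10^(-2.97260) = 0.0010651.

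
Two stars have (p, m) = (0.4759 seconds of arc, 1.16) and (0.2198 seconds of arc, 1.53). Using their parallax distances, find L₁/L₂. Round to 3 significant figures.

d₁ = 1/p₁ = 1/0.4759″ = 2.1013 pc; d₂ = 1/p₂ = 1/0.2198″ = 4.5496 pc.
M₁ = m₁ − 5 log₁₀ d₁ + 5 = 1.16 − 1.6124 + 5 = 4.5476.
M₂ = 1.53 − 3.2899 + 5 = 3.2401.
L₁/L₂ = 10^(0.4(M₂ − M₁)) = 10^(0.4 × (-1.3075)) = 10^(-0.52300) = 0.29992.

L₁/L₂ = 0.300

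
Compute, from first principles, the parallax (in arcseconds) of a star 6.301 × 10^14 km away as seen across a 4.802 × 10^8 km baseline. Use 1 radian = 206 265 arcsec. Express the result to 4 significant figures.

0.1572 arcsec

θ ≈ B/d = (4.802 × 10^8) / (6.301 × 10^14) = 7.6210 × 10^-7 rad.
In arcseconds: 7.6210 × 10^-7 × 206265 = 0.15719″.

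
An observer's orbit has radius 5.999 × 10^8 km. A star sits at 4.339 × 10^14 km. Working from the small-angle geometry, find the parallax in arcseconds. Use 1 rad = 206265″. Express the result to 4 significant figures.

0.2852 arcsec

θ ≈ B/d = (5.999 × 10^8) / (4.339 × 10^14) = 1.3826 × 10^-6 rad.
In arcseconds: 1.3826 × 10^-6 × 206265 = 0.28518″.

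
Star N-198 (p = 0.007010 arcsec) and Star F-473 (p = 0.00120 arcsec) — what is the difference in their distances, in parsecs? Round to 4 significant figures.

d_A = 1/0.007010″ = 142.65 pc; d_B = 1/0.001200″ = 833.33 pc.
|d_B − d_A| = |833.33 − 142.65| = 690.68 pc.

690.7 pc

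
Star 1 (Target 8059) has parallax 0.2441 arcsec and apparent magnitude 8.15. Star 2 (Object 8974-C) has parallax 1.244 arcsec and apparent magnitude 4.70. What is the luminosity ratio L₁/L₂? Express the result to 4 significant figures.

L₁/L₂ = 1.083

d₁ = 1/p₁ = 1/0.2441″ = 4.0967 pc; d₂ = 1/p₂ = 1/1.244″ = 0.80386 pc.
M₁ = m₁ − 5 log₁₀ d₁ + 5 = 8.15 − 3.0622 + 5 = 10.0878.
M₂ = 4.70 − (-0.4741) + 5 = 10.1741.
L₁/L₂ = 10^(0.4(M₂ − M₁)) = 10^(0.4 × 0.0863) = 10^0.03452 = 1.0827.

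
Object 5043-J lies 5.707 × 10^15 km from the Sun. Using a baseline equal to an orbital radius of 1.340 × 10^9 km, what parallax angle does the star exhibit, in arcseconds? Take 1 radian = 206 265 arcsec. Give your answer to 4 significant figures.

0.04843 arcsec

θ ≈ B/d = (1.340 × 10^9) / (5.707 × 10^15) = 2.3480 × 10^-7 rad.
In arcseconds: 2.3480 × 10^-7 × 206265 = 0.048431″.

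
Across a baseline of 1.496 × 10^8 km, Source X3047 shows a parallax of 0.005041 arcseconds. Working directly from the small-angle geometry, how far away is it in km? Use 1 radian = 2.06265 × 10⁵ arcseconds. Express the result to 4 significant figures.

6.121 × 10^15 km

θ = 0.005041″ = 0.005041/206265 = 2.4439 × 10^-8 rad.
d = B/θ = (1.496 × 10^8) / (2.4439 × 10^-8) = 6.1214 × 10^15 km.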